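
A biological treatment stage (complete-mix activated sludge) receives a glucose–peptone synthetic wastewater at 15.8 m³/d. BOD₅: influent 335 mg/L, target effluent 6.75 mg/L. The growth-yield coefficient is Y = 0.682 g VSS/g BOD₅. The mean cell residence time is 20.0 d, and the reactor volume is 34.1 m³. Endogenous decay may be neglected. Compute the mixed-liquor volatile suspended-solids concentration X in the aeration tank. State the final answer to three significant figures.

From V·X = Y·Q·(S₀ − S)·θ_c (decay neglected): X = 0.682 × 15.8 × (335 − 6.75) × 20.0 / 34.1 = 2075 mg/L.

X ≈ 2070 mg/L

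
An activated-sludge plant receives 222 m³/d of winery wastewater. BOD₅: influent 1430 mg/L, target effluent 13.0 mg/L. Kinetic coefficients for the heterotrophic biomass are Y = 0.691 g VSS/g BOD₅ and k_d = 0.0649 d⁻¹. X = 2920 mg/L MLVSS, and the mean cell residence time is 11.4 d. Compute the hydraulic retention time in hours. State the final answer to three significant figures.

τ ≈ 52.7 h

Steady-state biomass mass balance: V·X·(1 + k_d·θ_c) = Y·Q·(S₀ − S)·θ_c, so V = 0.691 × 222 × (1430 − 13.0) × 11.4 / [2920 × (1 + 0.0649 × 11.4)] = 2.48×10^6 / 5080 = 487.8 m³.
Hydraulic retention time τ = V/Q = 487.8 / 222 = 2.197 d = 52.73 h.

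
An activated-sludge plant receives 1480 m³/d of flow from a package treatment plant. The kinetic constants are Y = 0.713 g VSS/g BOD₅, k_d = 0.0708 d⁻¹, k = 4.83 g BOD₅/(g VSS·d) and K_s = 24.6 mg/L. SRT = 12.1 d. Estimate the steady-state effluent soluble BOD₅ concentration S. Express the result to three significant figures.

S ≈ 1.15 mg/L

For a completely mixed reactor with recycle the Lawrence–McCarty relation gives S = K_s·(1 + k_d·θ_c) / [θ_c·(Y·k − k_d) − 1] = 24.6 × (1 + 0.0708 × 12.1) / [12.1 × (0.713 × 4.83 − 0.0708) − 1] = 45.67 / 39.81 = 1.147 mg/L.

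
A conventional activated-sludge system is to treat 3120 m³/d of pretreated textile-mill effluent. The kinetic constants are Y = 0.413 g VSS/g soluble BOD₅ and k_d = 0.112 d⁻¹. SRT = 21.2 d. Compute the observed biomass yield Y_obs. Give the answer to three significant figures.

Y_obs ≈ 0.122 g VSS/g soluble BOD₅

Y_obs = Y / (1 + k_d θ_c) = 0.413 / (1 + 0.112 × 21.2) = 0.413 / 3.374 = 0.1224.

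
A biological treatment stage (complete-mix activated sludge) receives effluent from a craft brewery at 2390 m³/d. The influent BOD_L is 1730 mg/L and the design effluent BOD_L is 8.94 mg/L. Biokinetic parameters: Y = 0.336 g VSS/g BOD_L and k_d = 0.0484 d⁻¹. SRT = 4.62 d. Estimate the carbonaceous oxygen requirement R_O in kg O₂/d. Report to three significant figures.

The observed yield is Y_obs = Y/(1 + k_d·θ_c) = 0.336 / (1 + 0.0484 × 4.62) = 0.336 / 1.224 = 0.2746 g VSS per g BOD_L removed.
Q·(S₀ − S) = 2390 × (1730 − 8.94) × 10⁻³ = 4113 kg/d removed.
P_X = Y_obs·Q·(S₀ − S) = 0.2746 × 4113 = 1130 kg VSS/d.
Carbonaceous O₂ demand = substrate oxidised − cell-mass equivalent = 4113 − 1.42 × 1130 = 2509 kg O₂/d.

R_O ≈ 2510 kg O₂/d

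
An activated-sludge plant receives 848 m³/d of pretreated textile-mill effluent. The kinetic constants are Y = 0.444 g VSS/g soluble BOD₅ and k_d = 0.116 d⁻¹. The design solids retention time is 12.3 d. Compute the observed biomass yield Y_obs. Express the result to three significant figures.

Y_obs ≈ 0.183 g VSS/g soluble BOD₅

Observed yield with endogenous decay: Y_obs = Y / (1 + k_d·θ_c) = 0.444 / (1 + 0.116 × 12.3) = 0.444 / 2.427 = 0.1830 g VSS/g soluble BOD₅.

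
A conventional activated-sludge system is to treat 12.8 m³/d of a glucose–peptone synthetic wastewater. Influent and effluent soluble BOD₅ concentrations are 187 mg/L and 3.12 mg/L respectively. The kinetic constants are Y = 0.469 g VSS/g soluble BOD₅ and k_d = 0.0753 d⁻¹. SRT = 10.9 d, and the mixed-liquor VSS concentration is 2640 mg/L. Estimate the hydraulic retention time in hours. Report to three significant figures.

Steady-state biomass mass balance: V·X·(1 + k_d·θ_c) = Y·Q·(S₀ − S)·θ_c, so V = 0.469 × 12.8 × (187 − 3.12) × 10.9 / [2640 × (1 + 0.0753 × 10.9)] = 1.2×10^4 / 4807 = 2.503 m³.
τ = V/Q = 2.503/12.8 = 0.1956 d, or 4.693 h.

τ ≈ 4.69 h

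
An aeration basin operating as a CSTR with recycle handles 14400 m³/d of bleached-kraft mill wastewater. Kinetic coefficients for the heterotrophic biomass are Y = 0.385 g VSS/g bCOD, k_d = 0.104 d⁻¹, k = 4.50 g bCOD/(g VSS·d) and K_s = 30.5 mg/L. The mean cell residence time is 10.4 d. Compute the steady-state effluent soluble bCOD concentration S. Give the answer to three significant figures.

S ≈ 3.98 mg/L

From the Monod/SRT balance for a CMAS, S = K_s·(1+k_d θ_c)/[θ_c·(Y k − k_d) − 1] = 30.5 × (1 + 0.104 × 10.4) / [10.4 × (0.385 × 4.50 − 0.104) − 1] = 63.49 / 15.94 = 3.984 mg/L.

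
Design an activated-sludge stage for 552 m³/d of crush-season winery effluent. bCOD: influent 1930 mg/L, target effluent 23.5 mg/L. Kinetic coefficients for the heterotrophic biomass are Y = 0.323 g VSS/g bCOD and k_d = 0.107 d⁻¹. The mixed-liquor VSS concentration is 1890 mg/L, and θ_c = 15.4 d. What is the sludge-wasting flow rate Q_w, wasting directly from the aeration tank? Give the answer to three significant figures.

Q_w ≈ 67.9 m³/d

Rearranging the biomass balance for a CMAS with decay, V = Y·Q·ΔS·θ_c / [X·(1+k_d θ_c)] = 0.323 × 552 × (1930 − 23.5) × 15.4 / [1890 × (1 + 0.107 × 15.4)] = 5.23×10^6 / 5004 = 1046 m³.
Wasting from the aeration tank: Q_w = V / θ_c = 1046 / 15.4 = 67.93 m³/d.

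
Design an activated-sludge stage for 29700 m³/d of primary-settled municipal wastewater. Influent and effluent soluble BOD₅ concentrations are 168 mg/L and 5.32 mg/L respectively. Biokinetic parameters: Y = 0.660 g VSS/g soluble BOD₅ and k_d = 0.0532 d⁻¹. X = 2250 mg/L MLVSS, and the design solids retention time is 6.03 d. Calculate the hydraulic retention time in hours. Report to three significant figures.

τ ≈ 5.23 h

Steady-state biomass mass balance: V·X·(1 + k_d·θ_c) = Y·Q·(S₀ − S)·θ_c, so V = 0.660 × 29700 × (168 − 5.32) × 6.03 / [2250 × (1 + 0.0532 × 6.03)] = 1.92×10^7 / 2972 = 6470 m³.
τ = V/Q = 6470/29700 = 0.2179 d, or 5.229 h.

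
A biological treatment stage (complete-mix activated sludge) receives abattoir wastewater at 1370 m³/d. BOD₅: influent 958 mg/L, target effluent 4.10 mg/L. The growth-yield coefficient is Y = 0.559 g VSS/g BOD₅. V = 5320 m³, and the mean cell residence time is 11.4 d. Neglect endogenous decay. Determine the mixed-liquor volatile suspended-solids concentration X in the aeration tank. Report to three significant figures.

X = Y·Q·ΔS·θ_c / V = 0.559 × 1370 × (958 − 4.10) × 11.4 / 5320 = 1565 mg/L.

X ≈ 1570 mg/L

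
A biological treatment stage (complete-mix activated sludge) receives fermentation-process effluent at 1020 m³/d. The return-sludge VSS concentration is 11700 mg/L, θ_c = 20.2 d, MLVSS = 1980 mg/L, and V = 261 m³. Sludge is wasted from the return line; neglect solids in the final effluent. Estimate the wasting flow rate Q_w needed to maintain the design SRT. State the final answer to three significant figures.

Q_w ≈ 2.19 m³/d

θ_c = V·X/(Q_w·X_r) when wasting from the recycle, so Q_w = V·X/(θ_c·X_r) = 261.0 × 1980 / (20.2 × 11700) = 2.187 m³/d.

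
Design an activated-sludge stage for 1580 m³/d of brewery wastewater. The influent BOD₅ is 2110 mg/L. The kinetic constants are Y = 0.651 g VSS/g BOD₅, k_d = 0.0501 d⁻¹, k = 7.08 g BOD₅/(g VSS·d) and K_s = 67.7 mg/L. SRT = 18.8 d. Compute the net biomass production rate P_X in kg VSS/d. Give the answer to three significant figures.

From the Monod/SRT balance for a CMAS, S = K_s·(1+k_d θ_c)/[θ_c·(Y k − k_d) − 1] = 67.7 × (1 + 0.0501 × 18.8) / [18.8 × (0.651 × 7.08 − 0.0501) − 1] = 131.5 / 84.71 = 1.552 mg/L.
Correct the yield for decay: Y_obs = Y/(1 + k_d θ_c) = 0.651 / (1 + 0.0501 × 18.8) = 0.651 / 1.942 = 0.3352.
Q·(S₀ − S) = 1580 × (2110 − 1.55) × 10⁻³ = 3331 kg/d removed.
Biomass produced: P_X = Y_obs·Q·ΔS = 0.3352 × 3331 ≈ 1117 kg VSS/d.

P_X ≈ 1120 kg VSS/d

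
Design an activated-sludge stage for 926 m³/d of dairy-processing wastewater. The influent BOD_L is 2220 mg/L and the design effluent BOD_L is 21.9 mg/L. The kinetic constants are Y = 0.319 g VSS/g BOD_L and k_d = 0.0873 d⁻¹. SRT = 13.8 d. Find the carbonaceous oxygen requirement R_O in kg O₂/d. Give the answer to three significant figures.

R_O ≈ 1620 kg O₂/d

Y_obs = Y / (1 + k_d θ_c) = 0.319 / (1 + 0.0873 × 13.8) = 0.319 / 2.205 = 0.1447.
Mass of BOD_L removed per day: Q(S₀ − S) = 926 × 2198 g/m³ = 2035 kg/d.
P_X = Y_obs·Q·(S₀ − S) = 0.1447 × 2035 = 294.5 kg VSS/d.
Carbonaceous O₂ demand = substrate oxidised − cell-mass equivalent = 2035 − 1.42 × 294.5 = 1617 kg O₂/d.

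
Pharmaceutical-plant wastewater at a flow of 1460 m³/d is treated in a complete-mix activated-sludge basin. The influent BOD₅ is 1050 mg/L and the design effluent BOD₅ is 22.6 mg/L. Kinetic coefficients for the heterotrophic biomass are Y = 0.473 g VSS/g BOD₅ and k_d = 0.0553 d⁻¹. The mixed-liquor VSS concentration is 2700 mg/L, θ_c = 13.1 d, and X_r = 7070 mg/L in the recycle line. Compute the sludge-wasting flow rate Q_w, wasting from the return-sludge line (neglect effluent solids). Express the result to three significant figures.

Rearranging the biomass balance for a CMAS with decay, V = Y·Q·ΔS·θ_c / [X·(1+k_d θ_c)] = 0.473 × 1460 × (1050 − 22.6) × 13.1 / [2700 × (1 + 0.0553 × 13.1)] = 9.29×10^6 / 4656 = 1996 m³.
Q_w = (V·X)/(θ_c X_r) = 1996 × 2700 / (13.1 × 7070) = 58.20 m³/d.

Q_w ≈ 58.2 m³/d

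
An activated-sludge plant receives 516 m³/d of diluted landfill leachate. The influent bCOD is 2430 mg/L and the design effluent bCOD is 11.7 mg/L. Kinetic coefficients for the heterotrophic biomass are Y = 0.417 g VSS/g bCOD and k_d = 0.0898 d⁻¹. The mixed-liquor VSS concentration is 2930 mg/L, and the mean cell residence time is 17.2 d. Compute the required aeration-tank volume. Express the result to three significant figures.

V ≈ 1200 m³

From the SRT design equation V = Y Q (S₀−S) θ_c / [X (1 + k_d θ_c)] = 0.417 × 516 × (2430 − 11.7) × 17.2 / [2930 × (1 + 0.0898 × 17.2)] = 8.95×10^6 / 7456 = 1200 m³.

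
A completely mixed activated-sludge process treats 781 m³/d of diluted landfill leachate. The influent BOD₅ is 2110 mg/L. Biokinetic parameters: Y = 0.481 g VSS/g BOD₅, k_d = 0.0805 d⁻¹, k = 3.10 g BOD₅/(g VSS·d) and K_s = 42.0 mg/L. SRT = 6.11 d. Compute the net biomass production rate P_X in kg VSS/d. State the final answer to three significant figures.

From the Monod/SRT balance for a CMAS, S = K_s·(1+k_d θ_c)/[θ_c·(Y k − k_d) − 1] = 42.0 × (1 + 0.0805 × 6.11) / [6.11 × (0.481 × 3.10 − 0.0805) − 1] = 62.66 / 7.619 = 8.224 mg/L.
Y_obs = Y / (1 + k_d θ_c) = 0.481 / (1 + 0.0805 × 6.11) = 0.481 / 1.492 = 0.3224.
Substrate removed = Q·(S₀ − S) = 781 m³/d × (2110 − 8.22) g/m³ = 1.64×10^6 g/d = 1641 kg/d.
Net biomass production P_X = Y_obs × Q·(S₀ − S) = 0.3224 × 1641 = 529.2 kg VSS/d.

P_X ≈ 529 kg VSS/d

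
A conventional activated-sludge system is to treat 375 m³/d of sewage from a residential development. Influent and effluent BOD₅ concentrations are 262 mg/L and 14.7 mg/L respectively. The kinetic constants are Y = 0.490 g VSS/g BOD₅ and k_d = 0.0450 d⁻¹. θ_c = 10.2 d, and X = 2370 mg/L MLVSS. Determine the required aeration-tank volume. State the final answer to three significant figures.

Rearranging the biomass balance for a CMAS with decay, V = Y·Q·ΔS·θ_c / [X·(1+k_d θ_c)] = 0.490 × 375 × (262 − 14.7) × 10.2 / [2370 × (1 + 0.0450 × 10.2)] = 4.64×10^5 / 3458 = 134.0 m³.

V ≈ 134 m³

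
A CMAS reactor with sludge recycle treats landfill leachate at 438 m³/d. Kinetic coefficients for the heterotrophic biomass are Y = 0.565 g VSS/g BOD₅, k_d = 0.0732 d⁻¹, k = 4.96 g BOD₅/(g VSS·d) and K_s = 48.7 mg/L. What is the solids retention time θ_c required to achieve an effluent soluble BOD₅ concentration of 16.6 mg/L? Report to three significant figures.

θ_c ≈ 1.56 d

At the target effluent, Y k S/(K_s+S) = 0.565×4.96×16.6/65.30 = 0.7124 d⁻¹.
1/θ_c = 0.7124 − 0.0732 = 0.6392 d⁻¹, so θ_c = 1.564 d.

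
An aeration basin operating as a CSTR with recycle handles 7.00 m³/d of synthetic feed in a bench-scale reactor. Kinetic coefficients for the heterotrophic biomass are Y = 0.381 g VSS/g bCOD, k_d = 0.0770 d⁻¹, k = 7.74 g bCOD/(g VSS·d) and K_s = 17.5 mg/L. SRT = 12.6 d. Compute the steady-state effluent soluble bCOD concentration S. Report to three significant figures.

S ≈ 0.980 mg/L

Effluent substrate depends only on kinetics and SRT: S = K_s(1 + k_d θ_c) / [θ_c(Yk − k_d) − 1] = 17.5 × (1 + 0.0770 × 12.6) / [12.6 × (0.381 × 7.74 − 0.0770) − 1] = 34.48 / 35.19 = 0.9799 mg/L.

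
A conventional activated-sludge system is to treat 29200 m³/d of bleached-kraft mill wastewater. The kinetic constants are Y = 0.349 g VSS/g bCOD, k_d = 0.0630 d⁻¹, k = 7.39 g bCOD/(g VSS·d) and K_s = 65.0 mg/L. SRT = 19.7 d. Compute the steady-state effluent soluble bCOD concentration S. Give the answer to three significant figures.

S ≈ 3.00 mg/L

From the Monod/SRT balance for a CMAS, S = K_s·(1+k_d θ_c)/[θ_c·(Y k − k_d) − 1] = 65.0 × (1 + 0.0630 × 19.7) / [19.7 × (0.349 × 7.39 − 0.0630) − 1] = 145.7 / 48.57 = 2.999 mg/L.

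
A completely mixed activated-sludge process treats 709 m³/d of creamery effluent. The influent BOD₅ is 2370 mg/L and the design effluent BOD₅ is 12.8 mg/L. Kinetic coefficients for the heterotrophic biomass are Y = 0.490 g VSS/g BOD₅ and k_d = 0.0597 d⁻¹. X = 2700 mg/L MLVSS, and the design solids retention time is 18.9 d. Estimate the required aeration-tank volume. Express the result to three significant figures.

V ≈ 2690 m³

Rearranging the biomass balance for a CMAS with decay, V = Y·Q·ΔS·θ_c / [X·(1+k_d θ_c)] = 0.490 × 709 × (2370 − 12.8) × 18.9 / [2700 × (1 + 0.0597 × 18.9)] = 1.55×10^7 / 5746 = 2693 m³.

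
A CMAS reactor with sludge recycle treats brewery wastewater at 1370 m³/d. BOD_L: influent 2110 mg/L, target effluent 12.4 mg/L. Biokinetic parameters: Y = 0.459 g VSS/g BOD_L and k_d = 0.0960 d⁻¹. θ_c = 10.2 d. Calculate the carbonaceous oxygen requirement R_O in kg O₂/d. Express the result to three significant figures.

Observed yield with endogenous decay: Y_obs = Y / (1 + k_d·θ_c) = 0.459 / (1 + 0.0960 × 10.2) = 0.459 / 1.979 = 0.2319 g VSS/g BOD_L.
Q·(S₀ − S) = 1370 × (2110 − 12.4) × 10⁻³ = 2874 kg/d removed.
Net sludge production P_X = 0.2319 × 2874 = 666.4 kg VSS/d.
Carbonaceous O₂ demand = substrate oxidised − cell-mass equivalent = 2874 − 1.42 × 666.4 = 1927 kg O₂/d.

R_O ≈ 1930 kg O₂/d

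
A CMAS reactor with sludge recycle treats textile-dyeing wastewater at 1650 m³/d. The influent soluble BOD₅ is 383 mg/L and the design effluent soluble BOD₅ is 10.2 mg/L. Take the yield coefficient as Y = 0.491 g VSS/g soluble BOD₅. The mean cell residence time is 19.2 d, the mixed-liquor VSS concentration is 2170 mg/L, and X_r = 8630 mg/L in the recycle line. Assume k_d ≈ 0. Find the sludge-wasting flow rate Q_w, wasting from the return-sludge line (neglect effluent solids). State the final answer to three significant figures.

With k_d = 0 the design equation reduces to V = Y Q (S₀−S) θ_c / X = 0.491 × 1650 × (383 − 10.2) × 19.2 / 2170 = 2672 m³.
Wasting from the return line (neglecting effluent solids): Q_w = V·X / (θ_c·X_r) = 2672 × 2170 / (19.2 × 8630) = 35.00 m³/d.

Q_w ≈ 35.0 m³/d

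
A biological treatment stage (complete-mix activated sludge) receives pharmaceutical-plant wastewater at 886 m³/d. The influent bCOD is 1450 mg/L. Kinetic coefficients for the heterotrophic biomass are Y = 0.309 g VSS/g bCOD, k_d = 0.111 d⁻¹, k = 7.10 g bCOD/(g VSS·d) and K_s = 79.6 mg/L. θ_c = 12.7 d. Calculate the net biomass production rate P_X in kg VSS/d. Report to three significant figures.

P_X ≈ 164 kg VSS/d

For a completely mixed reactor with recycle the Lawrence–McCarty relation gives S = K_s·(1 + k_d·θ_c) / [θ_c·(Y·k − k_d) − 1] = 79.6 × (1 + 0.111 × 12.7) / [12.7 × (0.309 × 7.10 − 0.111) − 1] = 191.8 / 25.45 = 7.536 mg/L.
Correct the yield for decay: Y_obs = Y/(1 + k_d θ_c) = 0.309 / (1 + 0.111 × 12.7) = 0.309 / 2.410 = 0.1282.
Mass of bCOD removed per day: Q(S₀ − S) = 886 × 1442 g/m³ = 1278 kg/d.
P_X = Y_obs · Q(S₀ − S) = 0.1282 × 1278 = 163.9 kg VSS/d.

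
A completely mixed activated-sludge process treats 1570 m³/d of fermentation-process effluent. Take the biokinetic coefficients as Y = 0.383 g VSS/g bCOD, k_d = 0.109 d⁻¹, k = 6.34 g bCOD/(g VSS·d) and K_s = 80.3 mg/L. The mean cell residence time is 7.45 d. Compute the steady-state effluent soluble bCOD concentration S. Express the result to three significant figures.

S ≈ 8.94 mg/L

Effluent substrate depends only on kinetics and SRT: S = K_s(1 + k_d θ_c) / [θ_c(Yk − k_d) − 1] = 80.3 × (1 + 0.109 × 7.45) / [7.45 × (0.383 × 6.34 − 0.109) − 1] = 145.5 / 16.28 = 8.939 mg/L.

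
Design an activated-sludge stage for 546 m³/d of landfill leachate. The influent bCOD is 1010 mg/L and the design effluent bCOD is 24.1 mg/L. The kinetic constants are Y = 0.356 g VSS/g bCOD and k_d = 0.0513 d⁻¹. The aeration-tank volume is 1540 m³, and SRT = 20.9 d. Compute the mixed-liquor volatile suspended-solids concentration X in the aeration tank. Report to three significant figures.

X ≈ 1260 mg/L

From V·X·(1 + k_d·θ_c) = Y·Q·(S₀ − S)·θ_c: X = 0.356 × 546 × (1010 − 24.1) × 20.9 / [1540 × (1 + 0.0513 × 20.9)] = 1255 mg/L.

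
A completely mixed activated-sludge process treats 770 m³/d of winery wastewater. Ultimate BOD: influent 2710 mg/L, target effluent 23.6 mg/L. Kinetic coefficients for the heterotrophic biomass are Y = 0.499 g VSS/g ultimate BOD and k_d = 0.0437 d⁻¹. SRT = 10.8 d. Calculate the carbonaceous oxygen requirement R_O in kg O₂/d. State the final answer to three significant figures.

R_O ≈ 1070 kg O₂/d

The observed yield is Y_obs = Y/(1 + k_d·θ_c) = 0.499 / (1 + 0.0437 × 10.8) = 0.499 / 1.472 = 0.3390 g VSS per g ultimate BOD removed.
Q·(S₀ − S) = 770 × (2710 − 23.6) × 10⁻³ = 2069 kg/d removed.
Net sludge production P_X = 0.3390 × 2069 = 701.2 kg VSS/d.
R_O = Q·ΔS − 1.42 P_X = 2069 − 995.8 = 1073 kg O₂/d.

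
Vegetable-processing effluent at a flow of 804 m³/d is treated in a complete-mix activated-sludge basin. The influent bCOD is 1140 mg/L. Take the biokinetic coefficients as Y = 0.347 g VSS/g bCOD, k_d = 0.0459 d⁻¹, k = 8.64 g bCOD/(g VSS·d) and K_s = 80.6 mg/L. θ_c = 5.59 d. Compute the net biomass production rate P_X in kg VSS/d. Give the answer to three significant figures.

P_X ≈ 252 kg VSS/d

Effluent substrate depends only on kinetics and SRT: S = K_s(1 + k_d θ_c) / [θ_c(Yk − k_d) − 1] = 80.6 × (1 + 0.0459 × 5.59) / [5.59 × (0.347 × 8.64 − 0.0459) − 1] = 101.3 / 15.50 = 6.533 mg/L.
The observed yield is Y_obs = Y/(1 + k_d·θ_c) = 0.347 / (1 + 0.0459 × 5.59) = 0.347 / 1.257 = 0.2761 g VSS per g bCOD removed.
Q·(S₀ − S) = 804 × (1140 − 6.53) × 10⁻³ = 911.3 kg/d removed.
Net biomass production P_X = Y_obs × Q·(S₀ − S) = 0.2761 × 911.3 = 251.7 kg VSS/d.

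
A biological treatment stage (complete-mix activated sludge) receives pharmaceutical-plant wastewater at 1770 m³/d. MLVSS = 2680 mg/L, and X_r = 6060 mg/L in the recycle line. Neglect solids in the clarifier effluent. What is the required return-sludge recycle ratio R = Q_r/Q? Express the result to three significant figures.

R = Q_r/Q = X/(X_r − X) = 2680 / (6060 − 2680) = 0.7929.

R ≈ 0.793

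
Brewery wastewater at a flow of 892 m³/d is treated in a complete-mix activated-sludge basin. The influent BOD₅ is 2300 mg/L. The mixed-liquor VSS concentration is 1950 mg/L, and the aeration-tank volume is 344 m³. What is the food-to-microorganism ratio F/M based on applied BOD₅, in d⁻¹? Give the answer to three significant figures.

F/M ≈ 3.06 d⁻¹

F/M = applied load / biomass = Q·S₀/(V·X) = 892 × 2300 / (344.0 × 1950) = 3.058 d⁻¹.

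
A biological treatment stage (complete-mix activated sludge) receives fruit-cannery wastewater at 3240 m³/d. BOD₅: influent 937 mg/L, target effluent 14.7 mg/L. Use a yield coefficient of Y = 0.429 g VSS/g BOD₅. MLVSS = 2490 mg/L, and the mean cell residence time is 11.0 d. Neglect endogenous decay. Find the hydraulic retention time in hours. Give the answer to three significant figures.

V·X = Y·Q·ΔS·θ_c gives V = 0.429 × 3240 × (937 − 14.7) × 11.0 / 2490 = 5663 m³.
Hydraulic retention time τ = V/Q = 5663 / 3240 = 1.748 d = 41.95 h.

τ ≈ 42.0 h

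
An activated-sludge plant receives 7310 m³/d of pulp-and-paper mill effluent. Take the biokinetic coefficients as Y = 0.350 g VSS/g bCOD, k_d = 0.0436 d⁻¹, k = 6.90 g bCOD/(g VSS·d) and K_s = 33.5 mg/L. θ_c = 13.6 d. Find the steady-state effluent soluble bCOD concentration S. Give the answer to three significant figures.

From the Monod/SRT balance for a CMAS, S = K_s·(1+k_d θ_c)/[θ_c·(Y k − k_d) − 1] = 33.5 × (1 + 0.0436 × 13.6) / [13.6 × (0.350 × 6.90 − 0.0436) − 1] = 53.36 / 31.25 = 1.708 mg/L.

S ≈ 1.71 mg/L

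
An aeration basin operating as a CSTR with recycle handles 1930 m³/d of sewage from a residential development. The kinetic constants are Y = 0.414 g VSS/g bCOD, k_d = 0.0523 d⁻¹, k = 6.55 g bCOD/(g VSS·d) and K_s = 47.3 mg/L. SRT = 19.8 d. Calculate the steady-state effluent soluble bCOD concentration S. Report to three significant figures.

For a completely mixed reactor with recycle the Lawrence–McCarty relation gives S = K_s·(1 + k_d·θ_c) / [θ_c·(Y·k − k_d) − 1] = 47.3 × (1 + 0.0523 × 19.8) / [19.8 × (0.414 × 6.55 − 0.0523) − 1] = 96.28 / 51.66 = 1.864 mg/L.

S ≈ 1.86 mg/L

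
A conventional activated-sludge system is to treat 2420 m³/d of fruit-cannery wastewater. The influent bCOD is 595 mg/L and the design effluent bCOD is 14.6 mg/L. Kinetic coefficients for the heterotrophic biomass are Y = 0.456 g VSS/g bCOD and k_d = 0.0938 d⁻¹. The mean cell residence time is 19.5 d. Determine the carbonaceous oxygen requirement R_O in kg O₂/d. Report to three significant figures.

The observed yield is Y_obs = Y/(1 + k_d·θ_c) = 0.456 / (1 + 0.0938 × 19.5) = 0.456 / 2.829 = 0.1612 g VSS per g bCOD removed.
ΔS = 595 − 14.6 = 580.4 mg/L, so the substrate removal rate is 2420 × 580.4/1000 = 1405 kg bCOD/d.
P_X = Y_obs·Q·(S₀ − S) = 0.1612 × 1405 = 226.4 kg VSS/d.
R_O = Q·ΔS − 1.42 P_X = 1405 − 321.5 = 1083 kg O₂/d.

R_O ≈ 1080 kg O₂/d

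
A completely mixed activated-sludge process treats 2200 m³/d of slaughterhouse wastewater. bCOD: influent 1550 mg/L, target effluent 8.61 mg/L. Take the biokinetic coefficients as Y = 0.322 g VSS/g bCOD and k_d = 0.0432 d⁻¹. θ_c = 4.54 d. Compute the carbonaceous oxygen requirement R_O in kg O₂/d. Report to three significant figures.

R_O ≈ 2090 kg O₂/d

Observed yield with endogenous decay: Y_obs = Y / (1 + k_d·θ_c) = 0.322 / (1 + 0.0432 × 4.54) = 0.322 / 1.196 = 0.2692 g VSS/g bCOD.
ΔS = 1550 − 8.61 = 1541 mg/L, so the substrate removal rate is 2200 × 1541/1000 = 3391 kg bCOD/d.
Biomass synthesised: P_X = Y_obs × 3391 = 912.9 kg VSS/d.
R_O = Q·ΔS − 1.42 P_X = 3391 − 1296 = 2095 kg O₂/d.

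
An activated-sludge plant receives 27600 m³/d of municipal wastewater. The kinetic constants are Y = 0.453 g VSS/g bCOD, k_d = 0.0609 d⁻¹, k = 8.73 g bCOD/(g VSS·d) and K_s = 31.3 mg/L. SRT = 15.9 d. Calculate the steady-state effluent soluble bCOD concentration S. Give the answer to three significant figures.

S ≈ 1.01 mg/L

Effluent substrate depends only on kinetics and SRT: S = K_s(1 + k_d θ_c) / [θ_c(Yk − k_d) − 1] = 31.3 × (1 + 0.0609 × 15.9) / [15.9 × (0.453 × 8.73 − 0.0609) − 1] = 61.61 / 60.91 = 1.011 mg/L.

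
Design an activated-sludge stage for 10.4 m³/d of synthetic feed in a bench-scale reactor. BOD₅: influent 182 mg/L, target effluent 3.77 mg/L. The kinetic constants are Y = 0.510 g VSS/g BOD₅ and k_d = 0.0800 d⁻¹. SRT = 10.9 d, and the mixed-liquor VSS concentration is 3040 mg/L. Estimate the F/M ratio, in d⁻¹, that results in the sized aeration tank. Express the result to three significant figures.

F/M ≈ 0.344 d⁻¹

From the SRT design equation V = Y Q (S₀−S) θ_c / [X (1 + k_d θ_c)] = 0.510 × 10.4 × (182 − 3.77) × 10.9 / [3040 × (1 + 0.0800 × 10.9)] = 1.03×10^4 / 5691 = 1.811 m³.
Food-to-microorganism ratio F/M = Q S₀ / (V X) = 10.4 × 182 / (1.811 × 3040) = 0.3439 d⁻¹.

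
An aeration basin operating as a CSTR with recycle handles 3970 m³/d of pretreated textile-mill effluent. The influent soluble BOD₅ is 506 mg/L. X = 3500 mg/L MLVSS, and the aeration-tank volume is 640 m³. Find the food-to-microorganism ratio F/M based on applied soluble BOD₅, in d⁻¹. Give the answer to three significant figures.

F/M = Q·S₀ / (V·X) = 3970 × 506 / (640.0 × 3500) = 0.8968 g soluble BOD₅·(g VSS·d)⁻¹.

F/M ≈ 0.897 d⁻¹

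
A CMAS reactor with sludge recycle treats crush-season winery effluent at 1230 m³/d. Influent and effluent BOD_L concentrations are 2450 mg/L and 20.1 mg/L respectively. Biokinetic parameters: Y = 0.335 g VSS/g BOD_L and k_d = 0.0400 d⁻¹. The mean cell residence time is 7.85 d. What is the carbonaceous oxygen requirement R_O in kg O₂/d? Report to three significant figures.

R_O ≈ 1910 kg O₂/d

Observed yield with endogenous decay: Y_obs = Y / (1 + k_d·θ_c) = 0.335 / (1 + 0.0400 × 7.85) = 0.335 / 1.314 = 0.2549 g VSS/g BOD_L.
Mass of BOD_L removed per day: Q(S₀ − S) = 1230 × 2430 g/m³ = 2989 kg/d.
Net sludge production P_X = 0.2549 × 2989 = 762.0 kg VSS/d.
Carbonaceous O₂ demand = substrate oxidised − cell-mass equivalent = 2989 − 1.42 × 762.0 = 1907 kg O₂/d.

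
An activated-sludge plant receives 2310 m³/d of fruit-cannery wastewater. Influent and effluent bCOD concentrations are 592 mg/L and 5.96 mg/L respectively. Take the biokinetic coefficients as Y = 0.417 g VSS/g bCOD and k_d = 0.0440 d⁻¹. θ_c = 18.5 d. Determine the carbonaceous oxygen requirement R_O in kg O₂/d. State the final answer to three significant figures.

R_O ≈ 912 kg O₂/d

Y_obs = Y / (1 + k_d θ_c) = 0.417 / (1 + 0.0440 × 18.5) = 0.417 / 1.814 = 0.2299.
Mass of bCOD removed per day: Q(S₀ − S) = 2310 × 586.0 g/m³ = 1354 kg/d.
P_X = Y_obs·Q·(S₀ − S) = 0.2299 × 1354 = 311.2 kg VSS/d.
Carbonaceous O₂ demand = substrate oxidised − cell-mass equivalent = 1354 − 1.42 × 311.2 = 911.9 kg O₂/d.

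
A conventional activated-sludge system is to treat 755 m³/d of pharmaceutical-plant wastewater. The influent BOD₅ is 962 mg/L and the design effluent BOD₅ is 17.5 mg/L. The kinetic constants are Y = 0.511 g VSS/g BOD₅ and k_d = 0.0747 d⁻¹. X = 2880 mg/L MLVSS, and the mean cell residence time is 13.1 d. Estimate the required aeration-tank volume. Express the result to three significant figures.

From the SRT design equation V = Y Q (S₀−S) θ_c / [X (1 + k_d θ_c)] = 0.511 × 755 × (962 − 17.5) × 13.1 / [2880 × (1 + 0.0747 × 13.1)] = 4.77×10^6 / 5698 = 837.7 m³.

V ≈ 838 m³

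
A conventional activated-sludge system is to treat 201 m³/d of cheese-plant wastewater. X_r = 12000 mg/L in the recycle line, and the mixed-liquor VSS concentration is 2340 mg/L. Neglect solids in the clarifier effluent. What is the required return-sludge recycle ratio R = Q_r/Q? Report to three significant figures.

Mass balance around the secondary clarifier (neglecting effluent solids): R = X / (X_r − X) = 2340 / (12000 − 2340) = 0.2422.

R ≈ 0.242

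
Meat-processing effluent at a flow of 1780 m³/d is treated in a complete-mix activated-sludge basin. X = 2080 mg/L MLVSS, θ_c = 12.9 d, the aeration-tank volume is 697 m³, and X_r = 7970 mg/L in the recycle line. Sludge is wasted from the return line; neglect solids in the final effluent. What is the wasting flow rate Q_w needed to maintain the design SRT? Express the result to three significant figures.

Q_w ≈ 14.1 m³/d

θ_c = V·X/(Q_w·X_r) when wasting from the recycle, so Q_w = V·X/(θ_c·X_r) = 697.0 × 2080 / (12.9 × 7970) = 14.10 m³/d.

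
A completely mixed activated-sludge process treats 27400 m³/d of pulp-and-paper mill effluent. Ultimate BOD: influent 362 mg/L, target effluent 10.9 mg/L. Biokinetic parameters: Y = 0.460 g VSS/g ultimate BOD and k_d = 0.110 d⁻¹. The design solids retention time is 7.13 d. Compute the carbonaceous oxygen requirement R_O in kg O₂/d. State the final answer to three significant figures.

R_O ≈ 6100 kg O₂/d

Correct the yield for decay: Y_obs = Y/(1 + k_d θ_c) = 0.460 / (1 + 0.110 × 7.13) = 0.460 / 1.784 = 0.2578.
Mass of ultimate BOD removed per day: Q(S₀ − S) = 27400 × 351.1 g/m³ = 9620 kg/d.
P_X = Y_obs·Q·(S₀ − S) = 0.2578 × 9620 = 2480 kg VSS/d.
R_O = Q·(S₀ − S) − 1.42·P_X = 9620 − 1.42 × 2480 = 6098 kg O₂/d.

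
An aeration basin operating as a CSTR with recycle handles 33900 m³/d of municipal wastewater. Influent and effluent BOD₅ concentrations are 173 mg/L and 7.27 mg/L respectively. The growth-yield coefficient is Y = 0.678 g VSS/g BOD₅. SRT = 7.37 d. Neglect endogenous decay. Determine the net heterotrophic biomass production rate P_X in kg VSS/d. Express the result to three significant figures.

Since k_d ≈ 0, Y_obs = Y = 0.678 g VSS/g BOD₅.
Mass of BOD₅ removed per day: Q(S₀ − S) = 33900 × 165.7 g/m³ = 5618 kg/d.
Biomass produced: P_X = Y_obs·Q·ΔS = 0.6780 × 5618 ≈ 3809 kg VSS/d.

P_X ≈ 3810 kg VSS/d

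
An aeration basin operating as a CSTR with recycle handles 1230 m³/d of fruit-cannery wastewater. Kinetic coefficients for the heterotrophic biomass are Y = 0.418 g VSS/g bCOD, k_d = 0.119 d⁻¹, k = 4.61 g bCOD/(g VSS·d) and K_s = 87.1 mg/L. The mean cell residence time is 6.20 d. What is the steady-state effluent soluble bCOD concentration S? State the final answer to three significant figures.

S ≈ 14.8 mg/L

For a completely mixed reactor with recycle the Lawrence–McCarty relation gives S = K_s·(1 + k_d·θ_c) / [θ_c·(Y·k − k_d) − 1] = 87.1 × (1 + 0.119 × 6.20) / [6.20 × (0.418 × 4.61 − 0.119) − 1] = 151.4 / 10.21 = 14.83 mg/L.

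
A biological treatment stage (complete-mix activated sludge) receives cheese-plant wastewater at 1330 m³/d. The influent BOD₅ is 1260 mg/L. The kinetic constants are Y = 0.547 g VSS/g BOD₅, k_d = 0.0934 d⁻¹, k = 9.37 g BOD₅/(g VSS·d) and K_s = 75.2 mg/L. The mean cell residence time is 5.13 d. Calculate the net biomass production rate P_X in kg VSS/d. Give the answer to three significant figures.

P_X ≈ 618 kg VSS/d

For a completely mixed reactor with recycle the Lawrence–McCarty relation gives S = K_s·(1 + k_d·θ_c) / [θ_c·(Y·k − k_d) − 1] = 75.2 × (1 + 0.0934 × 5.13) / [5.13 × (0.547 × 9.37 − 0.0934) − 1] = 111.2 / 24.81 = 4.483 mg/L.
Observed yield with endogenous decay: Y_obs = Y / (1 + k_d·θ_c) = 0.547 / (1 + 0.0934 × 5.13) = 0.547 / 1.479 = 0.3698 g VSS/g BOD₅.
Substrate removed = Q·(S₀ − S) = 1330 m³/d × (1260 − 4.48) g/m³ = 1.67×10^6 g/d = 1670 kg/d.
P_X = Y_obs · Q(S₀ − S) = 0.3698 × 1670 = 617.5 kg VSS/d.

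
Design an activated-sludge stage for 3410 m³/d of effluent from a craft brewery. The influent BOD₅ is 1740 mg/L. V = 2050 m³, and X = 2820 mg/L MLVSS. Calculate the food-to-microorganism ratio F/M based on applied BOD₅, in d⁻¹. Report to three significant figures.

F/M = Q·S₀ / (V·X) = 3410 × 1740 / (2050 × 2820) = 1.026 g BOD₅·(g VSS·d)⁻¹.

F/M ≈ 1.03 d⁻¹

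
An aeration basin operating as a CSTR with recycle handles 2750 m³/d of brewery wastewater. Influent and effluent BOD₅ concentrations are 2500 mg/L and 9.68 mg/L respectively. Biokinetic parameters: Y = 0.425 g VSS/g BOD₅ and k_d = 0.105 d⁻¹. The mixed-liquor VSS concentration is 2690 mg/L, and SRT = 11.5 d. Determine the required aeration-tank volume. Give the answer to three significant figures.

Rearranging the biomass balance for a CMAS with decay, V = Y·Q·ΔS·θ_c / [X·(1+k_d θ_c)] = 0.425 × 2750 × (2500 − 9.68) × 11.5 / [2690 × (1 + 0.105 × 11.5)] = 3.35×10^7 / 5938 = 5637 m³.

V ≈ 5640 m³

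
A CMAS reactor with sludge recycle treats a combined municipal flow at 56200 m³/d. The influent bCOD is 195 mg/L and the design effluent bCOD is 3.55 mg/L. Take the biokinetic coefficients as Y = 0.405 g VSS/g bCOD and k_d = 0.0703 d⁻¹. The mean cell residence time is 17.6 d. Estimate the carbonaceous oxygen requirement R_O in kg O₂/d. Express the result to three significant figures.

R_O ≈ 7990 kg O₂/d

Y_obs = Y / (1 + k_d θ_c) = 0.405 / (1 + 0.0703 × 17.6) = 0.405 / 2.237 = 0.1810.
Mass of bCOD removed per day: Q(S₀ − S) = 56200 × 191.4 g/m³ = 10759 kg/d.
Net sludge production P_X = 0.1810 × 10759 = 1948 kg VSS/d.
Carbonaceous O₂ demand = substrate oxidised − cell-mass equivalent = 10759 − 1.42 × 1948 = 7994 kg O₂/d.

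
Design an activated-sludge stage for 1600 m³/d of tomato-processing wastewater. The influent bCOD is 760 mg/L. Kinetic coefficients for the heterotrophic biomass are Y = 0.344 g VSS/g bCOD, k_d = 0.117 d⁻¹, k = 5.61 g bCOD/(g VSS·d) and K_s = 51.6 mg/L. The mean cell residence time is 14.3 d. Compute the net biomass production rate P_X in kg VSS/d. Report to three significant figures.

For a completely mixed reactor with recycle the Lawrence–McCarty relation gives S = K_s·(1 + k_d·θ_c) / [θ_c·(Y·k − k_d) − 1] = 51.6 × (1 + 0.117 × 14.3) / [14.3 × (0.344 × 5.61 − 0.117) − 1] = 137.9 / 24.92 = 5.534 mg/L.
Y_obs = Y / (1 + k_d θ_c) = 0.344 / (1 + 0.117 × 14.3) = 0.344 / 2.673 = 0.1287.
Q·(S₀ − S) = 1600 × (760 − 5.53) × 10⁻³ = 1207 kg/d removed.
Net biomass production P_X = Y_obs × Q·(S₀ − S) = 0.1287 × 1207 = 155.3 kg VSS/d.

P_X ≈ 155 kg VSS/d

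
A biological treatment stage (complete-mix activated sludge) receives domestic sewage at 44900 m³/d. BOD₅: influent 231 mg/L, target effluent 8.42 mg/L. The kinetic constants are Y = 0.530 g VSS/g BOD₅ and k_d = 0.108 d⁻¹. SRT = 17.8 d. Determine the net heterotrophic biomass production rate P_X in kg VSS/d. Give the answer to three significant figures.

P_X ≈ 1810 kg VSS/d

Y_obs = Y / (1 + k_d θ_c) = 0.530 / (1 + 0.108 × 17.8) = 0.530 / 2.922 = 0.1814.
Substrate removed = Q·(S₀ − S) = 44900 m³/d × (231 − 8.42) g/m³ = 9.99×10^6 g/d = 9994 kg/d.
Net biomass production P_X = Y_obs × Q·(S₀ − S) = 0.1814 × 9994 = 1812 kg VSS/d.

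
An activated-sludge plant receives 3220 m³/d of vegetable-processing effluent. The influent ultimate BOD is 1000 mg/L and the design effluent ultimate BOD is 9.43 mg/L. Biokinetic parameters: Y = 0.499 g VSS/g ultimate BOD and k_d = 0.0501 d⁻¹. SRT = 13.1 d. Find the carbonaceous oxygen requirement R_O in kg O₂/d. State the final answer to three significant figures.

The observed yield is Y_obs = Y/(1 + k_d·θ_c) = 0.499 / (1 + 0.0501 × 13.1) = 0.499 / 1.656 = 0.3013 g VSS per g ultimate BOD removed.
Q·(S₀ − S) = 3220 × (1000 − 9.43) × 10⁻³ = 3190 kg/d removed.
P_X = Y_obs·Q·(S₀ − S) = 0.3013 × 3190 = 960.9 kg VSS/d.
R_O = Q·ΔS − 1.42 P_X = 3190 − 1365 = 1825 kg O₂/d.

R_O ≈ 1830 kg O₂/d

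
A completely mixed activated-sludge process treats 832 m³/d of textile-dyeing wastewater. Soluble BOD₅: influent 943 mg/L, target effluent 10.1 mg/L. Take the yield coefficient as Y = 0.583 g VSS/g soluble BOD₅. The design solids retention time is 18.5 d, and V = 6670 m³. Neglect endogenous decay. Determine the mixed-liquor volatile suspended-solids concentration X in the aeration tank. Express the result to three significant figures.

From V·X = Y·Q·(S₀ − S)·θ_c (decay neglected): X = 0.583 × 832 × (943 − 10.1) × 18.5 / 6670 = 1255 mg/L.

X ≈ 1260 mg/L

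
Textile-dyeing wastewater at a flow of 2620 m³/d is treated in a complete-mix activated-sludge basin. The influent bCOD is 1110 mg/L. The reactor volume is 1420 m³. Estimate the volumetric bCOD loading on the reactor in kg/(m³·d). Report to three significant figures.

L_v = Q S₀ / V = 2620 × 1110 × 10⁻³ / 1420 = 2.048 kg/(m³·d).

L_v ≈ 2.05 kg bCOD/(m³·d)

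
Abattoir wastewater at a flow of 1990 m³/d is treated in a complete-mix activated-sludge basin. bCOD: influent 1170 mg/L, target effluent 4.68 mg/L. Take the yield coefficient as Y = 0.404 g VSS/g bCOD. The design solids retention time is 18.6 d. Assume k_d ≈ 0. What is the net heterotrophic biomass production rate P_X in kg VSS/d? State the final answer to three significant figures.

P_X ≈ 937 kg VSS/d

Since k_d ≈ 0, Y_obs = Y = 0.404 g VSS/g bCOD.
Substrate removed = Q·(S₀ − S) = 1990 m³/d × (1170 − 4.68) g/m³ = 2.32×10^6 g/d = 2319 kg/d.
Net biomass production P_X = Y_obs × Q·(S₀ − S) = 0.4040 × 2319 = 936.9 kg VSS/d.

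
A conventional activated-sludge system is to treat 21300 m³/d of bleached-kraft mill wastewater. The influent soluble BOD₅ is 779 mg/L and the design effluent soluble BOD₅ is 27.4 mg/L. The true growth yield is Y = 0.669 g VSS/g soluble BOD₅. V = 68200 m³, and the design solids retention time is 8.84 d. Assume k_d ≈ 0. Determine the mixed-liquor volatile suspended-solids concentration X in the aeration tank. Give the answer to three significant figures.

From V·X = Y·Q·(S₀ − S)·θ_c (decay neglected): X = 0.669 × 21300 × (779 − 27.4) × 8.84 / 68200 = 1388 mg/L.

X ≈ 1390 mg/L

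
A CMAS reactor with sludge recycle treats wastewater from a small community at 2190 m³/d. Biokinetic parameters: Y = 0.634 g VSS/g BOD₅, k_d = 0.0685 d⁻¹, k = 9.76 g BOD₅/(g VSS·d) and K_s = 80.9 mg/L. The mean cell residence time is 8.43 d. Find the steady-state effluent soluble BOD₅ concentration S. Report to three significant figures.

S ≈ 2.52 mg/L

From the Monod/SRT balance for a CMAS, S = K_s·(1+k_d θ_c)/[θ_c·(Y k − k_d) − 1] = 80.9 × (1 + 0.0685 × 8.43) / [8.43 × (0.634 × 9.76 − 0.0685) − 1] = 127.6 / 50.59 = 2.523 mg/L.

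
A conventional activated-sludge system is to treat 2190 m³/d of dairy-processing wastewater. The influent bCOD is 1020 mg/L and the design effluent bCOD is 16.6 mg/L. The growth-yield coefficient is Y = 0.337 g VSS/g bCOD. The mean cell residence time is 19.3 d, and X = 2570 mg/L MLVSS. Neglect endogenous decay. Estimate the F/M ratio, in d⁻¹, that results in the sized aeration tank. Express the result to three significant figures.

V·X = Y·Q·ΔS·θ_c gives V = 0.337 × 2190 × (1020 − 16.6) × 19.3 / 2570 = 5561 m³.
F/M = applied load / biomass = Q·S₀/(V·X) = 2190 × 1020 / (5561 × 2570) = 0.1563 d⁻¹.

F/M ≈ 0.156 d⁻¹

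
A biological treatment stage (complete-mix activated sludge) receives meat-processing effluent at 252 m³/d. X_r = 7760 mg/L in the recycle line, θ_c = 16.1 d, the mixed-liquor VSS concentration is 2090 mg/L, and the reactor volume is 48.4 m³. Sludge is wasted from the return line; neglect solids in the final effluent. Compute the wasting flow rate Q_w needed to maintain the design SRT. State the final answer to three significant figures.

Q_w ≈ 0.810 m³/d

Q_w = (V·X)/(θ_c X_r) = 48.40 × 2090 / (16.1 × 7760) = 0.8097 m³/d.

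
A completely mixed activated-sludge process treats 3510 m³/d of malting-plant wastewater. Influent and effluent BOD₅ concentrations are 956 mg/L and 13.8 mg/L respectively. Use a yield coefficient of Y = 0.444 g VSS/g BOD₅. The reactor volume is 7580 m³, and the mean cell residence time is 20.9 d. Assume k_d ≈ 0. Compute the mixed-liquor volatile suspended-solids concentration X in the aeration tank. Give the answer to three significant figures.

Without decay, X = Y Q (S₀−S) θ_c / V = 0.444 × 3510 × (956 − 13.8) × 20.9 / 7580 = 4049 mg/L.

X ≈ 4050 mg/L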